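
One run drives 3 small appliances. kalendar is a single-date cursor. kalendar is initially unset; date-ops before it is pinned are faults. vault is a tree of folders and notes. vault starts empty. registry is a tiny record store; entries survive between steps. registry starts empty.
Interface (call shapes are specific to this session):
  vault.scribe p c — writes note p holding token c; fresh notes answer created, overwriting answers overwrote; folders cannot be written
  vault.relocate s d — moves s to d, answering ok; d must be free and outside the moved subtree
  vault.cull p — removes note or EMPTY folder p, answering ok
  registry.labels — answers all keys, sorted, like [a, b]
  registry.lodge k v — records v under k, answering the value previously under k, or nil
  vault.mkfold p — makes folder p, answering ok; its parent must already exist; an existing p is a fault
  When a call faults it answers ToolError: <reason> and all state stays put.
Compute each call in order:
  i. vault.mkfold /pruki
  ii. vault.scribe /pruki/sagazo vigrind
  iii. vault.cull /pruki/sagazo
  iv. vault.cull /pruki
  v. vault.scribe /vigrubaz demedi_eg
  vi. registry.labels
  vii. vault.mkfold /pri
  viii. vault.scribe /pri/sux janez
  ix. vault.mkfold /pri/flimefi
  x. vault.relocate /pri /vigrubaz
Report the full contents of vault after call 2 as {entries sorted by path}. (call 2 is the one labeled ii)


→ mkfold(p='/pruki')
← ok
→ scribe(p='/pruki/sagazo', c='vigrind')
← created
→ cull(p='/pruki/sagazo')
← ok
→ cull(p='/pruki')
← ok
→ scribe(p='/vigrubaz', c='demedi_eg')
← created
→ labels()
← []
→ mkfold(p='/pri')
← ok
→ scribe(p='/pri/sux', c='janez')
← created
→ mkfold(p='/pri/flimefi')
← ok
→ relocate(s='/pri', d='/vigrubaz')
← ToolError: exists

Answer: {pruki/, pruki/sagazo=vigrind}


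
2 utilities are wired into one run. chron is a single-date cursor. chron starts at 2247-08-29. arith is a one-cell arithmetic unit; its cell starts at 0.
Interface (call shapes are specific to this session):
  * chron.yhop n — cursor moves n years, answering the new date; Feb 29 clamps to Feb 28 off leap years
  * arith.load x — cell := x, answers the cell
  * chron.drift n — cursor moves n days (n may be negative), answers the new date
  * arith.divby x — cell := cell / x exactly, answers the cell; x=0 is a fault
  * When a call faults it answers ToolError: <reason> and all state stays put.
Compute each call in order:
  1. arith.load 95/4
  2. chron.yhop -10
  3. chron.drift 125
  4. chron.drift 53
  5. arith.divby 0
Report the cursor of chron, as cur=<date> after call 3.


Answer: cur=2238-01-01

Derivation:
! arith.load(x='95/4') => 95/4
! chron.yhop(n='-10') => 2237-08-29
! chron.drift(n='125') => 2238-01-01
! chron.drift(n='53') => 2238-02-23
! arith.divby(x='0') => ToolError: division by zero


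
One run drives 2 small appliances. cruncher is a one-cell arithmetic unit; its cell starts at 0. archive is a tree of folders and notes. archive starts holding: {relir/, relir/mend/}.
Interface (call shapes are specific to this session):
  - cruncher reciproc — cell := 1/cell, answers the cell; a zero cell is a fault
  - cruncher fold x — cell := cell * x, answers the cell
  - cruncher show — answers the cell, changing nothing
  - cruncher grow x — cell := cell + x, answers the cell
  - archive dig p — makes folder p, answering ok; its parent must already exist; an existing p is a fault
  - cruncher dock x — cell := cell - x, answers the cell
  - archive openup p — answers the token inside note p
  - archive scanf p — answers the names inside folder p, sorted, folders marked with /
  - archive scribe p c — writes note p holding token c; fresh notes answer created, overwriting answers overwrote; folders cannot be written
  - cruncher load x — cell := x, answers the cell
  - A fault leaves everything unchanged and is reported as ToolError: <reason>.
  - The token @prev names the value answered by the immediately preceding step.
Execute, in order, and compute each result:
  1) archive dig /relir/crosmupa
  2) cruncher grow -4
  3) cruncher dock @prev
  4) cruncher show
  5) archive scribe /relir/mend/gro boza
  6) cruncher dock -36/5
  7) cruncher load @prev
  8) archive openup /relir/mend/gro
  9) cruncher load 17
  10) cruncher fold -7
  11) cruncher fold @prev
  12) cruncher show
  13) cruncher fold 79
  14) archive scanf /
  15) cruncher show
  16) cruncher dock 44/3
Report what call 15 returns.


I invoke archive dig with /relir/crosmupa, which returns ok.
Now I run cruncher grow with -4, → -4.
I use cruncher dock with @prev, which returns 0.
I use cruncher show, yielding 0.
I run archive scribe with /relir/mend/gro, boza, and get created.
Then cruncher dock with -36/5, and get 36/5.
Then cruncher load with @prev, which returns 36/5.
I try archive openup with /relir/mend/gro, and observe boza.
I invoke cruncher load with 17, — result: 17.
I try cruncher fold with -7, which returns -119.
Invoking cruncher fold with @prev, yielding 14161.
Then cruncher show(), which returns 14161.
Using cruncher fold with 79, which returns 1118719.
Then archive scanf with /, and observe [relir/].
Using cruncher show(), yielding 1118719.
Invoking cruncher dock with 44/3, → 3356113/3.

Answer: 1118719


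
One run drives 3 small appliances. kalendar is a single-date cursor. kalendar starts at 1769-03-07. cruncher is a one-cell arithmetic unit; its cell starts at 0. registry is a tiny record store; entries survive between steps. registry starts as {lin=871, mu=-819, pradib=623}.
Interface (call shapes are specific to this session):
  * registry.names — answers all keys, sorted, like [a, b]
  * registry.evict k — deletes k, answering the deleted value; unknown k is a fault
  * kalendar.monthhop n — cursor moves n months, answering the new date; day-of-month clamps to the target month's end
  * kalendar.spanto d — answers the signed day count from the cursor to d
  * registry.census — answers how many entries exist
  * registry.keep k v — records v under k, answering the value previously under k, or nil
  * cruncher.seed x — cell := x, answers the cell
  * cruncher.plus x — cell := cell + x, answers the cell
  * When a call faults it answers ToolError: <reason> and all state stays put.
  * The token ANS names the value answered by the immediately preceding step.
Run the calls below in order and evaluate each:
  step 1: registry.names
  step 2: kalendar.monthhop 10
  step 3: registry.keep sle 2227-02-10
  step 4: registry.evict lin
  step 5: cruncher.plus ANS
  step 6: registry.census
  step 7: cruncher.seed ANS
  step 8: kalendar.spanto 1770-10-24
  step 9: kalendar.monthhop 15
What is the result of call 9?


Answer: 1771-04-07

Derivation:
;; registry.names() -> [lin, mu, pradib]
;; kalendar.monthhop(n=10) -> 1770-01-07
;; registry.keep(k=sle, v=2227-02-10) -> nil
;; registry.evict(k=lin) -> 871
;; cruncher.plus(x=ANS) -> 871
;; registry.census() -> 3
;; cruncher.seed(x=ANS) -> 3
;; kalendar.spanto(d=1770-10-24) -> 290
;; kalendar.monthhop(n=15) -> 1771-04-07


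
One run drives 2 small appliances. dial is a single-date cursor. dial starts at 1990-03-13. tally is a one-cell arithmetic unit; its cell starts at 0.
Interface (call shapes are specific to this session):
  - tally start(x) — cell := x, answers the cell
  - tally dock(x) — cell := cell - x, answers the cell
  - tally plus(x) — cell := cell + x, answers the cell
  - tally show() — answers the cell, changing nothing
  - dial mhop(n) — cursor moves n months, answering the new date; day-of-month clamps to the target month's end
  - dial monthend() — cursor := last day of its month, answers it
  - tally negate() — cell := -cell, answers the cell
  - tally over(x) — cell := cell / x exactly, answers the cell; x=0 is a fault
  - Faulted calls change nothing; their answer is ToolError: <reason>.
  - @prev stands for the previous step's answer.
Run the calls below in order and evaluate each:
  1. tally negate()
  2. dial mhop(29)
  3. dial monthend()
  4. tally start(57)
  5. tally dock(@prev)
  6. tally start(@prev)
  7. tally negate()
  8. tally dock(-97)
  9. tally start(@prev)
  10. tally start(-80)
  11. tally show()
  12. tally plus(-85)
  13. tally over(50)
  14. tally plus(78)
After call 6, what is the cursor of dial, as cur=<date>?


Answer: cur=1992-08-31

Derivation:
CALL tally negate[]
RET  0
CALL dial mhop[n=29]
RET  1992-08-13
CALL dial monthend[]
RET  1992-08-31
CALL tally start[x=57]
RET  57
CALL tally dock[x=@prev]
RET  0
CALL tally start[x=@prev]
RET  0
CALL tally negate[]
RET  0
CALL tally dock[x=-97]
RET  97
CALL tally start[x=@prev]
RET  97
CALL tally start[x=-80]
RET  -80
CALL tally show[]
RET  -80
CALL tally plus[x=-85]
RET  -165
CALL tally over[x=50]
RET  -33/10
CALL tally plus[x=78]
RET  747/10


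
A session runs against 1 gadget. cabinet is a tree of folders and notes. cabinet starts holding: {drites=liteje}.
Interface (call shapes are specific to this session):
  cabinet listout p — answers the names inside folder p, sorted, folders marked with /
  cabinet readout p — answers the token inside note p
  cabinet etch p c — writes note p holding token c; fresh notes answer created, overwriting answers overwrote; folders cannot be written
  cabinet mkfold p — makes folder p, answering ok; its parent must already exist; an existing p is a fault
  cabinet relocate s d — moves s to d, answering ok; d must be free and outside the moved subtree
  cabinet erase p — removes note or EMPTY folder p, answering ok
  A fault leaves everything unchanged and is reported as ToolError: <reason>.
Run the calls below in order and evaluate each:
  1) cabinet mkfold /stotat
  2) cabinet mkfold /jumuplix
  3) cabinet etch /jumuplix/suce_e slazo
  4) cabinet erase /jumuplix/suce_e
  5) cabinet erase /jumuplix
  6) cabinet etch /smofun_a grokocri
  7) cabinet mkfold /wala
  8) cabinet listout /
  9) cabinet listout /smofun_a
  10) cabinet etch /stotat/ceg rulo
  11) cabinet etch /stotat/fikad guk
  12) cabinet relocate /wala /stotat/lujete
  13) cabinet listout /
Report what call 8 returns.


Answer: [drites, smofun_a, stotat/, wala/]

Derivation:
-- 1. cabinet mkfold(p→/stotat) => ok
-- 2. cabinet mkfold(p→/jumuplix) => ok
-- 3. cabinet etch(p→/jumuplix/suce_e, c→slazo) => created
-- 4. cabinet erase(p→/jumuplix/suce_e) => ok
-- 5. cabinet erase(p→/jumuplix) => ok
-- 6. cabinet etch(p→/smofun_a, c→grokocri) => created
-- 7. cabinet mkfold(p→/wala) => ok
-- 8. cabinet listout(p→/) => [drites, smofun_a, stotat/, wala/]
-- 9. cabinet listout(p→/smofun_a) => ToolError: not a directory
-- 10. cabinet etch(p→/stotat/ceg, c→rulo) => created
-- 11. cabinet etch(p→/stotat/fikad, c→guk) => created
-- 12. cabinet relocate(s→/wala, d→/stotat/lujete) => ok
-- 13. cabinet listout(p→/) => [drites, smofun_a, stotat/]


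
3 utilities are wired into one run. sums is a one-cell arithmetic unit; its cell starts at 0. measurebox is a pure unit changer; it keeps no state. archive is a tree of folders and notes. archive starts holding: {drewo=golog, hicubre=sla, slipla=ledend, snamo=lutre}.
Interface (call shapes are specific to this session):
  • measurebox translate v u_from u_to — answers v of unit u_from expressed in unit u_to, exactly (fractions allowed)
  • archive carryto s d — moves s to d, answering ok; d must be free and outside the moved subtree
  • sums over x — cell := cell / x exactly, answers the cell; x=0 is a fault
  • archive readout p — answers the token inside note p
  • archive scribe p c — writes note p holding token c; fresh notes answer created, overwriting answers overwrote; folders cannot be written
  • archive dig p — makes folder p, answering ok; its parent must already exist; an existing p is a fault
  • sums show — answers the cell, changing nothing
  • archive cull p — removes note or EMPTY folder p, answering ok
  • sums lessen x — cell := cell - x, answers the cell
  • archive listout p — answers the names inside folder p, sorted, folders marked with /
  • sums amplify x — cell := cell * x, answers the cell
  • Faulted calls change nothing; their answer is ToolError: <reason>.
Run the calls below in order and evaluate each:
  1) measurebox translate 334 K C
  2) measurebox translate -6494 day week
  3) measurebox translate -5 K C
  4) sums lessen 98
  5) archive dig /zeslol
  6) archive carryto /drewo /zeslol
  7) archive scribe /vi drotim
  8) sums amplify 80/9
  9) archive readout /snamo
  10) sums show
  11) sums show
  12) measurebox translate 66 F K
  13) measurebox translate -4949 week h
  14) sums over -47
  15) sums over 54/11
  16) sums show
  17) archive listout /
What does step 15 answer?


Answer: 43120/11421

Derivation:
I invoke measurebox translate with v→334, u_from→K, u_to→C, → 1217/20.
Invoking measurebox translate with v→-6494, u_from→day, u_to→week, yielding -6494/7.
Next I call measurebox translate with v→-5, u_from→K, u_to→C, giving -5563/20.
I run sums lessen with x→98, — result: -98.
Next I call archive dig with p→/zeslol, and observe ok.
Now I run archive carryto with s→/drewo, d→/zeslol, — result: ToolError: exists.
Then archive scribe with p→/vi, c→drotim, which returns created.
I run sums amplify with x→80/9, and observe -7840/9.
I run archive readout with p→/snamo, giving lutre.
Calling sums show(), yielding -7840/9.
Next I call sums show(), and observe -7840/9.
Then measurebox translate with v→66, u_from→F, u_to→K: 52567/180.
Next I call measurebox translate with v→-4949, u_from→week, u_to→h, giving -831432.
I run sums over with x→-47, and see 7840/423.
Next I call sums over with x→54/11: 43120/11421.
I invoke sums show(): 43120/11421.
I invoke archive listout with p→/, giving [drewo, hicubre, slipla, snamo, vi, zeslol/].


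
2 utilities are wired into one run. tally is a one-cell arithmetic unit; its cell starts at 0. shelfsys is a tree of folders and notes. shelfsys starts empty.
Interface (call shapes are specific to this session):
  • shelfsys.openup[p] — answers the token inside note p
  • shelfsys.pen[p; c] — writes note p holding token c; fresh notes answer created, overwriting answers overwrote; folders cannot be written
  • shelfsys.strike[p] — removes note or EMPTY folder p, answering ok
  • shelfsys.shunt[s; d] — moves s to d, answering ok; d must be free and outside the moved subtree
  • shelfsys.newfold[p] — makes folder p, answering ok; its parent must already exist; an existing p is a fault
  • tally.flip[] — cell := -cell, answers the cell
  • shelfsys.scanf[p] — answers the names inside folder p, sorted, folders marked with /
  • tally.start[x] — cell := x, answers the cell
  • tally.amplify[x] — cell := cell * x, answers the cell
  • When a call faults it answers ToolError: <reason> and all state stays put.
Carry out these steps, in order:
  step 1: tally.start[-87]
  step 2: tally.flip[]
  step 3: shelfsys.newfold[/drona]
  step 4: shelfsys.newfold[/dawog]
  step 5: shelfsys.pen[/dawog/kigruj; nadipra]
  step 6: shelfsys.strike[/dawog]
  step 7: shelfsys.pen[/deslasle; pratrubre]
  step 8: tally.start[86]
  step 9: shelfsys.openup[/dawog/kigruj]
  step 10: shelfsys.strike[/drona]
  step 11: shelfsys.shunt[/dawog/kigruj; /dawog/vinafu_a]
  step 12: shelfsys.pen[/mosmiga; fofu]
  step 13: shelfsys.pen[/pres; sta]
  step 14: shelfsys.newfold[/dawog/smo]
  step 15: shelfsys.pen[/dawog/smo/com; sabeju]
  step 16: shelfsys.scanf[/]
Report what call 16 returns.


// start(-87) : -87
// flip() : 87
// newfold(/drona) : ok
// newfold(/dawog) : ok
// pen(/dawog/kigruj, nadipra) : created
// strike(/dawog) : ToolError: not empty
// pen(/deslasle, pratrubre) : created
// start(86) : 86
// openup(/dawog/kigruj) : nadipra
// strike(/drona) : ok
// shunt(/dawog/kigruj, /dawog/vinafu_a) : ok
// pen(/mosmiga, fofu) : created
// pen(/pres, sta) : created
// newfold(/dawog/smo) : ok
// pen(/dawog/smo/com, sabeju) : created
// scanf(/) : [dawog/, deslasle, mosmiga, pres]

Answer: [dawog/, deslasle, mosmiga, pres]


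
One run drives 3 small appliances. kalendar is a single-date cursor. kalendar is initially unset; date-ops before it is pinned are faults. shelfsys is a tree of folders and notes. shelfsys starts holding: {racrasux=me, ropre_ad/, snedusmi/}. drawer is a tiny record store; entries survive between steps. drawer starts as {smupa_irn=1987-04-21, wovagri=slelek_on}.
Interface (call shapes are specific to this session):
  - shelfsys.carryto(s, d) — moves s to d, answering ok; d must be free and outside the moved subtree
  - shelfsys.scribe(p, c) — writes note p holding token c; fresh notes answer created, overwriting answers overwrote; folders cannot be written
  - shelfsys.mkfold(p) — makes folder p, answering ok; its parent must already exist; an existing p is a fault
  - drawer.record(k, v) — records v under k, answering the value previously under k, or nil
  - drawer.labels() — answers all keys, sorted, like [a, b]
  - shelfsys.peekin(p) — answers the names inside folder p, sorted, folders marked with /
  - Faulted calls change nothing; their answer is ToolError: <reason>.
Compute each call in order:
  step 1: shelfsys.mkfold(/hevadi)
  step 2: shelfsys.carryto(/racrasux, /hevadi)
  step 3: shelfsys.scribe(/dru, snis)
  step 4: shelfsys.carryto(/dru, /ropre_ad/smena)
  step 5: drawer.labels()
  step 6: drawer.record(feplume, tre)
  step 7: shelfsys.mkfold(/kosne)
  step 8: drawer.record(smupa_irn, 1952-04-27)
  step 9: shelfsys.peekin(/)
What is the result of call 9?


Calling shelfsys.mkfold passing /hevadi, which returns ok.
I use shelfsys.carryto passing /racrasux, /hevadi, — result: ToolError: exists.
Now I run shelfsys.scribe passing /dru, snis, which returns created.
Next I call shelfsys.carryto passing /dru, /ropre_ad/smena, → ok.
Then drawer.labels(), and see [smupa_irn, wovagri].
I run drawer.record passing feplume, tre, and observe nil.
I run shelfsys.mkfold passing /kosne: ok.
I run drawer.record passing smupa_irn, 1952-04-27, yielding 1987-04-21.
Next I call shelfsys.peekin passing /, → [hevadi/, kosne/, racrasux, ropre_ad/, snedusmi/].

Answer: [hevadi/, kosne/, racrasux, ropre_ad/, snedusmi/]


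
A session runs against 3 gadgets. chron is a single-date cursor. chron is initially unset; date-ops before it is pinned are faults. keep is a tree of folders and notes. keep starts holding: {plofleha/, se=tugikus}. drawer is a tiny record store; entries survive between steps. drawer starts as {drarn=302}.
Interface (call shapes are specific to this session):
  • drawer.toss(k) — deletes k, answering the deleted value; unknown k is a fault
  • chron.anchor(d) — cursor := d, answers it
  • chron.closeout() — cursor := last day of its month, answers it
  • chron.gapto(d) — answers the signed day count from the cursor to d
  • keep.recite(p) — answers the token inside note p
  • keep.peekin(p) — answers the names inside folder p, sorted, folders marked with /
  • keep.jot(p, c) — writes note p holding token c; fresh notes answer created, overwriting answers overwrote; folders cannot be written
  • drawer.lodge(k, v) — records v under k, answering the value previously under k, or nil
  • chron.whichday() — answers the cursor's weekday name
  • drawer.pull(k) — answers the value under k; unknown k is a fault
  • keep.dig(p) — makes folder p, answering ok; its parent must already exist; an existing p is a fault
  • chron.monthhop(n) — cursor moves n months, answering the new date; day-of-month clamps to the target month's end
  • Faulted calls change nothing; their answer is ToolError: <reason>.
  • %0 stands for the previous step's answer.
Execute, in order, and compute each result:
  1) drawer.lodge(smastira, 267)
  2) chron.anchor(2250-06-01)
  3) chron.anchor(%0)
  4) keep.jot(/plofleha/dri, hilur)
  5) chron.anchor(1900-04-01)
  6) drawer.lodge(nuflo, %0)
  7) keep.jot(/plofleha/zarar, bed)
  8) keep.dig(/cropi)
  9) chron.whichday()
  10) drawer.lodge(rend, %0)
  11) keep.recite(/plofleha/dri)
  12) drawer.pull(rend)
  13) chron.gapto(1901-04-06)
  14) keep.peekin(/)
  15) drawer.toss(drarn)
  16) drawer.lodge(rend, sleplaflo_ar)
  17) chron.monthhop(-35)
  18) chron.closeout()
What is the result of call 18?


→ drawer.lodge(k='smastira', v='267')
← nil
→ chron.anchor(d='2250-06-01')
← 2250-06-01
→ chron.anchor(d='%0')
← 2250-06-01
→ keep.jot(p='/plofleha/dri', c='hilur')
← created
→ chron.anchor(d='1900-04-01')
← 1900-04-01
→ drawer.lodge(k='nuflo', v='%0')
← nil
→ keep.jot(p='/plofleha/zarar', c='bed')
← created
→ keep.dig(p='/cropi')
← ok
→ chron.whichday()
← Sunday
→ drawer.lodge(k='rend', v='%0')
← nil
→ keep.recite(p='/plofleha/dri')
← hilur
→ drawer.pull(k='rend')
← Sunday
→ chron.gapto(d='1901-04-06')
← 370
→ keep.peekin(p='/')
← [cropi/, plofleha/, se]
→ drawer.toss(k='drarn')
← 302
→ drawer.lodge(k='rend', v='sleplaflo_ar')
← Sunday
→ chron.monthhop(n='-35')
← 1897-05-01
→ chron.closeout()
← 1897-05-31

Answer: 1897-05-31


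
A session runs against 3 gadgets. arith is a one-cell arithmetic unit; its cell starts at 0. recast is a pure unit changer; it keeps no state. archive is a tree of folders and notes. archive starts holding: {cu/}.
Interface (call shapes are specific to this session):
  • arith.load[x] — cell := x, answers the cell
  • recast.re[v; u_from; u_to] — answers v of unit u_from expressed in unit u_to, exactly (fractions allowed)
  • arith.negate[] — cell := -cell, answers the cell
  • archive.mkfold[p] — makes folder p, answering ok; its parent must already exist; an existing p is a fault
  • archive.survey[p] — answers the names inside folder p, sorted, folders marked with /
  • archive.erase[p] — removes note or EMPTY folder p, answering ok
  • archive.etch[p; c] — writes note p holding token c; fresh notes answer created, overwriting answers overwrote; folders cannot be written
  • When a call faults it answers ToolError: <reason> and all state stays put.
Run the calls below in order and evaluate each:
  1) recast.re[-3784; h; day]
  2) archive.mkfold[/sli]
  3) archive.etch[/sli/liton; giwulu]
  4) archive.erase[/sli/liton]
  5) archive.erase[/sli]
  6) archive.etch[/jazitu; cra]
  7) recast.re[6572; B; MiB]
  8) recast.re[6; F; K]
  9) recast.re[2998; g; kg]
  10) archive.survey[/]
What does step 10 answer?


Answer: [cu/, jazitu]

Derivation:
·→ recast.re(v: -3784, u_from: h, u_to: day)
·← -473/3
·→ archive.mkfold(p: /sli)
·← ok
·→ archive.etch(p: /sli/liton, c: giwulu)
·← created
·→ archive.erase(p: /sli/liton)
·← ok
·→ archive.erase(p: /sli)
·← ok
·→ archive.etch(p: /jazitu, c: cra)
·← created
·→ recast.re(v: 6572, u_from: B, u_to: MiB)
·← 1643/262144
·→ recast.re(v: 6, u_from: F, u_to: K)
·← 46567/180
·→ recast.re(v: 2998, u_from: g, u_to: kg)
·← 1499/500
·→ archive.survey(p: /)
·← [cu/, jazitu]


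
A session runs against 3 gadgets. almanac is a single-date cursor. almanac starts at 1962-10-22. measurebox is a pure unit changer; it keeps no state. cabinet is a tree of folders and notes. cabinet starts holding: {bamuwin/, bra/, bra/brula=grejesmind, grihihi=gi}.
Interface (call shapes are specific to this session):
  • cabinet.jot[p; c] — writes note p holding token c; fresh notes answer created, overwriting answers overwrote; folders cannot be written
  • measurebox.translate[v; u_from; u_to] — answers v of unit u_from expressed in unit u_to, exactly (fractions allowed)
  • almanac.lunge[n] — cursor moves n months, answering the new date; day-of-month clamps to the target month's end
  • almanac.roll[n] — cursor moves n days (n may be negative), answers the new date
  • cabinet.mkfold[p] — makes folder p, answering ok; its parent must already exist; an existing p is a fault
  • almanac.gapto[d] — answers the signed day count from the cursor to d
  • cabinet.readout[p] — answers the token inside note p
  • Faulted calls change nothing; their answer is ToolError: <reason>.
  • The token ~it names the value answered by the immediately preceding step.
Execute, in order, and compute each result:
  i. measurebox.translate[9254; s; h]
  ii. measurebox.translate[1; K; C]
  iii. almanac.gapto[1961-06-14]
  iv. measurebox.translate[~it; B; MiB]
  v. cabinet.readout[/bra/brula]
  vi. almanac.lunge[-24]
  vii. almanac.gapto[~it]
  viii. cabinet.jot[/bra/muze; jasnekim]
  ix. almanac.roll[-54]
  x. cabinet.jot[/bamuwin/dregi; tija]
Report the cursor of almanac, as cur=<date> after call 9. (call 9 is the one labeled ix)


Answer: cur=1960-08-29

Derivation:
[in] measurebox.translate v→9254 u_from→s u_to→h
[out] 4627/1800
[in] measurebox.translate v→1 u_from→K u_to→C
[out] -5443/20
[in] almanac.gapto d→1961-06-14
[out] -495
[in] measurebox.translate v→~it u_from→B u_to→MiB
[out] -495/1048576
[in] cabinet.readout p→/bra/brula
[out] grejesmind
[in] almanac.lunge n→-24
[out] 1960-10-22
[in] almanac.gapto d→~it
[out] 0
[in] cabinet.jot p→/bra/muze c→jasnekim
[out] created
[in] almanac.roll n→-54
[out] 1960-08-29
[in] cabinet.jot p→/bamuwin/dregi c→tija
[out] created


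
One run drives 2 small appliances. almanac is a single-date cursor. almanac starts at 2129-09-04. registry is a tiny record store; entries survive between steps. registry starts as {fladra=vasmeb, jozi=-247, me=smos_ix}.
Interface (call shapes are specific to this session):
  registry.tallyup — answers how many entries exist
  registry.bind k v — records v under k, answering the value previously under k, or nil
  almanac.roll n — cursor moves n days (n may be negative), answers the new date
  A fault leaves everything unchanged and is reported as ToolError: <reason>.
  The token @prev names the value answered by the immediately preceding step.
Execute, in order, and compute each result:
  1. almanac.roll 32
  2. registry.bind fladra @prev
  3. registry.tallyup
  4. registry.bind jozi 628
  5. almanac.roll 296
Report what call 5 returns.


Answer: 2130-07-29

Derivation:
>> almanac.roll(n='32')
<< 2129-10-06
>> registry.bind(k='fladra', v='@prev')
<< vasmeb
>> registry.tallyup()
<< 3
>> registry.bind(k='jozi', v='628')
<< -247
>> almanac.roll(n='296')
<< 2130-07-29


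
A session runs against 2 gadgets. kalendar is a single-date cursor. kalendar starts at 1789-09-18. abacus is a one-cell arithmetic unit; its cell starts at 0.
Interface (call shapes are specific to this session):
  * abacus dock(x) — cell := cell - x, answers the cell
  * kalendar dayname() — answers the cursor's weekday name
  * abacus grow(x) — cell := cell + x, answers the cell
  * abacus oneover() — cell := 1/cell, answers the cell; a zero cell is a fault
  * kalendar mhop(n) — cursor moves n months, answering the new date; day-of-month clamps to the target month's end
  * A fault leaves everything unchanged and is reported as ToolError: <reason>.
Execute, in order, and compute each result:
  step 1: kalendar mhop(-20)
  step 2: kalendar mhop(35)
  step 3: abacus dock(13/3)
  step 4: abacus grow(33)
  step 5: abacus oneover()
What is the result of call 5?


Answer: 3/86

Derivation:
I use kalendar mhop with n→-20, which returns 1788-01-18.
I use kalendar mhop with n→35, and observe 1790-12-18.
I use abacus dock with x→13/3, giving -13/3.
I try abacus grow with x→33: 86/3.
I invoke abacus oneover, giving 3/86.


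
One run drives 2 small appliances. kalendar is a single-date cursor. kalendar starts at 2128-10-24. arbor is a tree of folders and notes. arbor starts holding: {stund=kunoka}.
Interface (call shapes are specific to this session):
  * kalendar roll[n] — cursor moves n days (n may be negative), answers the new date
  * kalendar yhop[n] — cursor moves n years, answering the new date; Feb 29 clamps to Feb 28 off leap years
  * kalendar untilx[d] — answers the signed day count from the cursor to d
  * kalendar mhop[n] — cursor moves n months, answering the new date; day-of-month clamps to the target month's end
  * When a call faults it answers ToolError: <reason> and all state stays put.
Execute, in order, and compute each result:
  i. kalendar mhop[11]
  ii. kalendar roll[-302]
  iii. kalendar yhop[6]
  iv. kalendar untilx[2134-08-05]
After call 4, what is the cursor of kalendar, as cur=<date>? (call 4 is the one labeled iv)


% kalendar mhop(n: 11) == 2129-09-24
% kalendar roll(n: -302) == 2128-11-26
% kalendar yhop(n: 6) == 2134-11-26
% kalendar untilx(d: 2134-08-05) == -113

Answer: cur=2134-11-26


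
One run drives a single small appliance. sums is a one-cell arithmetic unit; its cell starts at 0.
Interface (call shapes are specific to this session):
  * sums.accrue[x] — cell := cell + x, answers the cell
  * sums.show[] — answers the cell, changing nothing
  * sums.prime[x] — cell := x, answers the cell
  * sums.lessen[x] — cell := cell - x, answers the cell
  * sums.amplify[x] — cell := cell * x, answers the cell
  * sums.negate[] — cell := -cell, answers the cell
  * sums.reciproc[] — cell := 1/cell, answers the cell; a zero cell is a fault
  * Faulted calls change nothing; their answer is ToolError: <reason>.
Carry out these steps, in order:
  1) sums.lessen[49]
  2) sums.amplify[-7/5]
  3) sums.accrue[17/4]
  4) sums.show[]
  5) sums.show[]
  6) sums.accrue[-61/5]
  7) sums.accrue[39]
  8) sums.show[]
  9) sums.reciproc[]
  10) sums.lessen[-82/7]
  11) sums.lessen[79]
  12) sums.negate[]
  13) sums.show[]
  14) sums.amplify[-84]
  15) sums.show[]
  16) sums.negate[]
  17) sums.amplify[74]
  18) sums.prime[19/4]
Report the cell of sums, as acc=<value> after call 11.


>> lessen(49)
<< -49
>> amplify(-7/5)
<< 343/5
>> accrue(17/4)
<< 1457/20
>> show()
<< 1457/20
>> show()
<< 1457/20
>> accrue(-61/5)
<< 1213/20
>> accrue(39)
<< 1993/20
>> show()
<< 1993/20
>> reciproc()
<< 20/1993
>> lessen(-82/7)
<< 163566/13951
>> lessen(79)
<< -938563/13951
>> negate()
<< 938563/13951
>> show()
<< 938563/13951
>> amplify(-84)
<< -11262756/1993
>> show()
<< -11262756/1993
>> negate()
<< 11262756/1993
>> amplify(74)
<< 833443944/1993
>> prime(19/4)
<< 19/4

Answer: acc=-938563/13951


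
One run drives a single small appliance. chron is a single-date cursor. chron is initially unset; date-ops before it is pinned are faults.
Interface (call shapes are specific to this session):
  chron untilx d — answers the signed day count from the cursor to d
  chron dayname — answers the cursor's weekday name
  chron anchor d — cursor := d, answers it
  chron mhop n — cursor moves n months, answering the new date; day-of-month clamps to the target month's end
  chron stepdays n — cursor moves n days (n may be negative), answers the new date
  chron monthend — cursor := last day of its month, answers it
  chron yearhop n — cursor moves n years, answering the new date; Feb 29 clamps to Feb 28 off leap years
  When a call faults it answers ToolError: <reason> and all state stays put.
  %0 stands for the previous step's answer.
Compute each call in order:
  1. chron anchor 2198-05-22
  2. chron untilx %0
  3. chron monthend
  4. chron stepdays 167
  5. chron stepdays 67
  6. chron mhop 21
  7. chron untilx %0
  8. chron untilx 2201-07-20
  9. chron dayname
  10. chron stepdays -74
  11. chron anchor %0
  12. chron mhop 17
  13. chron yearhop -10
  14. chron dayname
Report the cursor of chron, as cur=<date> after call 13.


Answer: cur=2192-01-07

Derivation:
> chron anchor d='2198-05-22'
:: 2198-05-22
> chron untilx d='%0'
:: 0
> chron monthend
:: 2198-05-31
> chron stepdays n='167'
:: 2198-11-14
> chron stepdays n='67'
:: 2199-01-20
> chron mhop n='21'
:: 2200-10-20
> chron untilx d='%0'
:: 0
> chron untilx d='2201-07-20'
:: 273
> chron dayname
:: Monday
> chron stepdays n='-74'
:: 2200-08-07
> chron anchor d='%0'
:: 2200-08-07
> chron mhop n='17'
:: 2202-01-07
> chron yearhop n='-10'
:: 2192-01-07
> chron dayname
:: Saturday


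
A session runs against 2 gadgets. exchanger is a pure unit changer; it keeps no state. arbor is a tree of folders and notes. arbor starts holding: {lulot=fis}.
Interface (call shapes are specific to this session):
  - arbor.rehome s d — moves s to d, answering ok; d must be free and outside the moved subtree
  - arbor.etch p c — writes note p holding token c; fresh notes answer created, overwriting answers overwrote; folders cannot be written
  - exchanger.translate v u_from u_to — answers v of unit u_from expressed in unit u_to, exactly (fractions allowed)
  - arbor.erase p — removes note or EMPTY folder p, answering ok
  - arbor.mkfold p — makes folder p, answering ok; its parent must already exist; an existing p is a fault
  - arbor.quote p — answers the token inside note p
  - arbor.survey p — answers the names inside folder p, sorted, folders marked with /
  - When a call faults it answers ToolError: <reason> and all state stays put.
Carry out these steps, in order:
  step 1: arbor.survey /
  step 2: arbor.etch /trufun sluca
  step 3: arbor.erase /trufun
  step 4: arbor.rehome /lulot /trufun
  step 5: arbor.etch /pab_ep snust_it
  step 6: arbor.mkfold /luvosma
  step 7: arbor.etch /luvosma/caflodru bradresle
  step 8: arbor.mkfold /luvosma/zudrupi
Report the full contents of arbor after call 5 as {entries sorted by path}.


Answer: {pab_ep=snust_it, trufun=fis}

Derivation:
[in] arbor.survey p→/
:: [lulot]
[in] arbor.etch p→/trufun c→sluca
:: created
[in] arbor.erase p→/trufun
:: ok
[in] arbor.rehome s→/lulot d→/trufun
:: ok
[in] arbor.etch p→/pab_ep c→snust_it
:: created
[in] arbor.mkfold p→/luvosma
:: ok
[in] arbor.etch p→/luvosma/caflodru c→bradresle
:: created
[in] arbor.mkfold p→/luvosma/zudrupi
:: ok


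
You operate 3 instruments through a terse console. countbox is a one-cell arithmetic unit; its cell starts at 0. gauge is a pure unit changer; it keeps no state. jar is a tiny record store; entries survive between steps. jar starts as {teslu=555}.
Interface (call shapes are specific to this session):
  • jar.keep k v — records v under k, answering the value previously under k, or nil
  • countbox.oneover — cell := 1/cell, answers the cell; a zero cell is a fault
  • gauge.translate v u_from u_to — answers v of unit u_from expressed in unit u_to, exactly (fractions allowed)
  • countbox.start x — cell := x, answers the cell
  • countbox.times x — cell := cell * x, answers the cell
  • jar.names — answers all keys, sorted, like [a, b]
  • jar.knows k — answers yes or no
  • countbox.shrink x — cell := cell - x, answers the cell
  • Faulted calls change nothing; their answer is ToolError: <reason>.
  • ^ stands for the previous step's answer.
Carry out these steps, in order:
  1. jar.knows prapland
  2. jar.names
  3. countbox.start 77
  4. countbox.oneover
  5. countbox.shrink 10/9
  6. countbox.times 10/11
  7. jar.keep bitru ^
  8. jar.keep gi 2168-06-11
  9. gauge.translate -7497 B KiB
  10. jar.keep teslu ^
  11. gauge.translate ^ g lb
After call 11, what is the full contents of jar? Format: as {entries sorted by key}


! jar.knows(k: prapland) -> no
! jar.names() -> [teslu]
! countbox.start(x: 77) -> 77
! countbox.oneover() -> 1/77
! countbox.shrink(x: 10/9) -> -761/693
! countbox.times(x: 10/11) -> -7610/7623
! jar.keep(k: bitru, v: ^) -> nil
! jar.keep(k: gi, v: 2168-06-11) -> nil
! gauge.translate(v: -7497, u_from: B, u_to: KiB) -> -7497/1024
! jar.keep(k: teslu, v: ^) -> 555
! gauge.translate(v: ^, u_from: g, u_to: lb) -> 55500000/45359237

Answer: {bitru=-7610/7623, gi=2168-06-11, teslu=-7497/1024}


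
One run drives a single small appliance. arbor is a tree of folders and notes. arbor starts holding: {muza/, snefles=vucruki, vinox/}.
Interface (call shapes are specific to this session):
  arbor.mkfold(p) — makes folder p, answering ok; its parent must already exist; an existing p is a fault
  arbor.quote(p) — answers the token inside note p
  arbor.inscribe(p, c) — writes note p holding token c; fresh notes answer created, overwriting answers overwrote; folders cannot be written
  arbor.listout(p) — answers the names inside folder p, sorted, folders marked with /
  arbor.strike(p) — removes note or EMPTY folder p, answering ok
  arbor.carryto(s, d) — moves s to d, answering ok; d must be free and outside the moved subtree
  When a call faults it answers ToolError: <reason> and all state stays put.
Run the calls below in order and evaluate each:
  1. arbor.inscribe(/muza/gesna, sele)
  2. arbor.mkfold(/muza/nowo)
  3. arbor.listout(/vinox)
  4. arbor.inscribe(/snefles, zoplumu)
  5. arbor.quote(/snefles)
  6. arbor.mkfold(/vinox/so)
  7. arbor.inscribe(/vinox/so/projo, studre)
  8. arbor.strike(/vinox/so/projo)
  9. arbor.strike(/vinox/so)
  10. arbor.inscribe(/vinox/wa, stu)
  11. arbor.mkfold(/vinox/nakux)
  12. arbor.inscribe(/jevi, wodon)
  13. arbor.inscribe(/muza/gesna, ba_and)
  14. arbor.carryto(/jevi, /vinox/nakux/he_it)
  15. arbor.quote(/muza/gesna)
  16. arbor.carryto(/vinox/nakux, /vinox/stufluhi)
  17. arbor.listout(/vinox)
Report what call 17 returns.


Answer: [stufluhi/, wa]

Derivation:
# arbor.inscribe(p→/muza/gesna, c→sele) -> created
# arbor.mkfold(p→/muza/nowo) -> ok
# arbor.listout(p→/vinox) -> []
# arbor.inscribe(p→/snefles, c→zoplumu) -> overwrote
# arbor.quote(p→/snefles) -> zoplumu
# arbor.mkfold(p→/vinox/so) -> ok
# arbor.inscribe(p→/vinox/so/projo, c→studre) -> created
# arbor.strike(p→/vinox/so/projo) -> ok
# arbor.strike(p→/vinox/so) -> ok
# arbor.inscribe(p→/vinox/wa, c→stu) -> created
# arbor.mkfold(p→/vinox/nakux) -> ok
# arbor.inscribe(p→/jevi, c→wodon) -> created
# arbor.inscribe(p→/muza/gesna, c→ba_and) -> overwrote
# arbor.carryto(s→/jevi, d→/vinox/nakux/he_it) -> ok
# arbor.quote(p→/muza/gesna) -> ba_and
# arbor.carryto(s→/vinox/nakux, d→/vinox/stufluhi) -> ok
# arbor.listout(p→/vinox) -> [stufluhi/, wa]


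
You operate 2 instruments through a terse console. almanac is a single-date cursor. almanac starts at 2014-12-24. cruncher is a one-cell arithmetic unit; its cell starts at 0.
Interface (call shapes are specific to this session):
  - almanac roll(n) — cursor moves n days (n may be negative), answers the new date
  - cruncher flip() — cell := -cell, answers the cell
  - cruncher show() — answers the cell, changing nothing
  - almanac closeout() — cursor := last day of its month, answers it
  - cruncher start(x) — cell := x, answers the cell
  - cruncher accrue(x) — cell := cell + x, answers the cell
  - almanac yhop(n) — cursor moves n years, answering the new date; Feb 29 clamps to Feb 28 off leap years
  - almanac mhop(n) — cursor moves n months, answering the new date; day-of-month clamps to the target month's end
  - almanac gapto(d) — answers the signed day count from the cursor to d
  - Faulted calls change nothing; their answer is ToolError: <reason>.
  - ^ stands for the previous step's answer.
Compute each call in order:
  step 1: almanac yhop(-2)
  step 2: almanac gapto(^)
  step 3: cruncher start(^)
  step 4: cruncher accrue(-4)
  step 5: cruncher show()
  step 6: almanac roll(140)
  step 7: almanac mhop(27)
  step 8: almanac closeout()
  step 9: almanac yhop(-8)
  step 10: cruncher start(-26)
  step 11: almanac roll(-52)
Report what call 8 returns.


-> almanac yhop(-2)
<- 2012-12-24
-> almanac gapto(^)
<- 0
-> cruncher start(^)
<- 0
-> cruncher accrue(-4)
<- -4
-> cruncher show()
<- -4
-> almanac roll(140)
<- 2013-05-13
-> almanac mhop(27)
<- 2015-08-13
-> almanac closeout()
<- 2015-08-31
-> almanac yhop(-8)
<- 2007-08-31
-> cruncher start(-26)
<- -26
-> almanac roll(-52)
<- 2007-07-10

Answer: 2015-08-31


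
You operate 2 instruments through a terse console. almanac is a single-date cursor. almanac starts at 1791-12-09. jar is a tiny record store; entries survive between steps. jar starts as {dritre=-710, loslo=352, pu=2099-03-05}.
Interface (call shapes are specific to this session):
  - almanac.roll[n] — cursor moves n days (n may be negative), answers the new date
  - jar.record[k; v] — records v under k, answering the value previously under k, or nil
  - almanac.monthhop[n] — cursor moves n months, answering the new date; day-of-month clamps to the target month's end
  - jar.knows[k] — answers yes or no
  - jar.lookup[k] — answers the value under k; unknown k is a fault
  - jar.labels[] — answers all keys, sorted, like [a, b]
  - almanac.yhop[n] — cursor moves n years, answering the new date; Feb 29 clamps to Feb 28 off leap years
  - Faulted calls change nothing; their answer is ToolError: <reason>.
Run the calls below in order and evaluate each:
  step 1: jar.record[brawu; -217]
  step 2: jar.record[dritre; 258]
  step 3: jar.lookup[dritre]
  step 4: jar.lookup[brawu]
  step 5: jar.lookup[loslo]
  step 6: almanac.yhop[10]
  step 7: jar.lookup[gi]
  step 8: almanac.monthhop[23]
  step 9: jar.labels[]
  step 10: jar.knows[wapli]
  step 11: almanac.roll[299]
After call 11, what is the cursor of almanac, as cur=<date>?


Answer: cur=1804-09-03

Derivation:
-- 1. jar.record(brawu, -217) == nil
-- 2. jar.record(dritre, 258) == -710
-- 3. jar.lookup(dritre) == 258
-- 4. jar.lookup(brawu) == -217
-- 5. jar.lookup(loslo) == 352
-- 6. almanac.yhop(10) == 1801-12-09
-- 7. jar.lookup(gi) == ToolError: no such key gi
-- 8. almanac.monthhop(23) == 1803-11-09
-- 9. jar.labels() == [brawu, dritre, loslo, pu]
-- 10. jar.knows(wapli) == no
-- 11. almanac.roll(299) == 1804-09-03
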